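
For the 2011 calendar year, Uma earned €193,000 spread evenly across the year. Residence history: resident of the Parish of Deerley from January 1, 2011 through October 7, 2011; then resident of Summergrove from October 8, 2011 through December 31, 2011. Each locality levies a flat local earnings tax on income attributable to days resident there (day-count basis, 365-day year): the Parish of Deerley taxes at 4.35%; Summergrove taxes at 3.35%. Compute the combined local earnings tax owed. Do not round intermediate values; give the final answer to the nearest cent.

€7,946.05

The Parish of Deerley, January 1 – October 7, 2011: 280 days → €193,000 × 4.35% × 280/365 = €6,440.3836
Summergrove, October 8 – December 31, 2011: 85 days → €193,000 × 3.35% × 85/365 = €1,505.6644
Total = €7,946.0479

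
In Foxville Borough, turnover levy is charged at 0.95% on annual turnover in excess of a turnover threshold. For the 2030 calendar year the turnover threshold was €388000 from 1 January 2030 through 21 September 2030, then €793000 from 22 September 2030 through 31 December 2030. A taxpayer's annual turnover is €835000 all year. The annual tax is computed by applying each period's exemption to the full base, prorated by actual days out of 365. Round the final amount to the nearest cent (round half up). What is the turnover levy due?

€3181.85

1 January – 21 September 2030: 264 days, exemption €388000 → (€835000 − €388000) × 0.95% × 264/365 = €3071.4411
22 September – 31 December 2030: 101 days, exemption €793000 → (€835000 − €793000) × 0.95% × 101/365 = €110.4082
Total = €3181.8493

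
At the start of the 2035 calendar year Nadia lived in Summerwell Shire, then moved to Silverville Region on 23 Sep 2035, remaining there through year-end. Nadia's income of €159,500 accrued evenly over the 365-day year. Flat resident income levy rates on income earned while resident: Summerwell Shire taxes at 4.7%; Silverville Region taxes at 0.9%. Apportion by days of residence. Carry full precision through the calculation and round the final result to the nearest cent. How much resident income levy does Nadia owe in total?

Summerwell Shire, 1 Jan – 22 Sep 2035: 265 days → €159,500 × 4.7% × 265/365 = €5,442.6644
Silverville Region, 23 Sep – 31 Dec 2035: 100 days → €159,500 × 0.9% × 100/365 = €393.2877
Total = €5,835.9521

€5,835.95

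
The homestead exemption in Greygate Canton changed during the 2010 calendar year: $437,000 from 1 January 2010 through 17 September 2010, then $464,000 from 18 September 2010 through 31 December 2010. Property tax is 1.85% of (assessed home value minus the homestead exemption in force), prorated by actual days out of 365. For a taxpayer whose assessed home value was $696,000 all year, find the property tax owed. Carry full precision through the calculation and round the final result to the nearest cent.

$4,647.81

1 January – 17 September 2010: 260 days, exemption $437,000 → ($696,000 − $437,000) × 1.85% × 260/365 = $3,413.1233
18 September – 31 December 2010: 105 days, exemption $464,000 → ($696,000 − $464,000) × 1.85% × 105/365 = $1,234.6849
Total = $4,647.8082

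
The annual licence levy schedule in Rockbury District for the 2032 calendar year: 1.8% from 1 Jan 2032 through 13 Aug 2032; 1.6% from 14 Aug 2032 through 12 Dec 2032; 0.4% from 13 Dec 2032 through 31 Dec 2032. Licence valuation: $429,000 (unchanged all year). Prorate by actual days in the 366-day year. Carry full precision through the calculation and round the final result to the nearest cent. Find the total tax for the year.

1 Jan – 13 Aug 2032: 226 days at 1.8% → $429,000 × 1.8% × 226/366 = $4,768.2295
14 Aug – 12 Dec 2032: 121 days at 1.6% → $429,000 × 1.6% × 121/366 = $2,269.2459
13 Dec – 31 Dec 2032: 19 days at 0.4% → $429,000 × 0.4% × 19/366 = $89.0820
Total = $7,126.5574

$7,126.56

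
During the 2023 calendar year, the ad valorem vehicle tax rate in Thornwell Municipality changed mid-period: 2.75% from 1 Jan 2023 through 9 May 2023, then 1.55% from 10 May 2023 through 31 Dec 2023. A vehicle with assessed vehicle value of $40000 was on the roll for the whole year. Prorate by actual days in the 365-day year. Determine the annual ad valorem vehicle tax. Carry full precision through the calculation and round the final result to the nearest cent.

1 Jan – 9 May 2023: 129 days at 2.75% → $40000 × 2.75% × 129/365 = $388.7671
10 May – 31 Dec 2023: 236 days at 1.55% → $40000 × 1.55% × 236/365 = $400.8767
Total = $789.6438

$789.64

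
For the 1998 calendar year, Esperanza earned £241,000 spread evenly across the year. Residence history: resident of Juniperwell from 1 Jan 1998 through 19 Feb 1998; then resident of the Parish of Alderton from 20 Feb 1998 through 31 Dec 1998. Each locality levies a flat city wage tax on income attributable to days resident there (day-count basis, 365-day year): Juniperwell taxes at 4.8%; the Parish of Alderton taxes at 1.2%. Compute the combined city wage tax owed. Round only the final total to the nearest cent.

Juniperwell, 1 Jan – 19 Feb 1998: 50 days → £241,000 × 4.8% × 50/365 = £1,584.6575
The Parish of Alderton, 20 Feb – 31 Dec 1998: 315 days → £241,000 × 1.2% × 315/365 = £2,495.8356
Total = £4,080.4932

£4,080.49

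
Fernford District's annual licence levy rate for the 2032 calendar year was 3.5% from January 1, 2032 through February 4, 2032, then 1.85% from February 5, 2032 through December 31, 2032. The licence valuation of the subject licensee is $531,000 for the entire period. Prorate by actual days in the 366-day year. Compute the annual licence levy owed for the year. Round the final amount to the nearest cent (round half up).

January 1 – February 4, 2032: 35 days at 3.5% → $531,000 × 3.5% × 35/366 = $1,777.2541
February 5 – December 31, 2032: 331 days at 1.85% → $531,000 × 1.85% × 331/366 = $8,884.0943
Total = $10,661.3484

$10,661.35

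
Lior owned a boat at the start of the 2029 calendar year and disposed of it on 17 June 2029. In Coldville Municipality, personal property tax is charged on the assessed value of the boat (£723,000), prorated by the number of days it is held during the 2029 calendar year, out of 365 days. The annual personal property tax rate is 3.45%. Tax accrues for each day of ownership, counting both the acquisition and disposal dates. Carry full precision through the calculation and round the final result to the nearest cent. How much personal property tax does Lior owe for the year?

Days held (1 January – 17 June 2029): 168 out of 365
Tax = £723,000 × 3.45% × 168/365 = £11,480.8438

£11,480.84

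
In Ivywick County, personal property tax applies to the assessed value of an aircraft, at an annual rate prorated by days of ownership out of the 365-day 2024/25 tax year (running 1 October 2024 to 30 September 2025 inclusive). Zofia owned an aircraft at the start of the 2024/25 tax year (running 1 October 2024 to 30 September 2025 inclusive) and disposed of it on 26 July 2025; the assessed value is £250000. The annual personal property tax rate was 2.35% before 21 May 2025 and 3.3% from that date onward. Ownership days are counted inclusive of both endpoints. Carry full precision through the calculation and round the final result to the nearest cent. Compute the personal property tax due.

1 October 2024 – 20 May 2025: 232 days at 2.35% → £250000 × 2.35% × 232/365 = £3734.2466
21 May – 26 July 2025: 67 days at 3.3% → £250000 × 3.3% × 67/365 = £1514.3836
Total = £5248.6301

£5248.63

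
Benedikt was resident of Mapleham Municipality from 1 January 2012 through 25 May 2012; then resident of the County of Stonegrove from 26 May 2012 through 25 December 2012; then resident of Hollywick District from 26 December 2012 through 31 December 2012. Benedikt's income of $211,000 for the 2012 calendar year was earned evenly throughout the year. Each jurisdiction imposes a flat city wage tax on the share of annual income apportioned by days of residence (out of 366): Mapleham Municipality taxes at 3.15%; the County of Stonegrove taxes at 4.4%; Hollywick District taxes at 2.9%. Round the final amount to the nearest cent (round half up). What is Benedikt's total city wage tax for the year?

$8,180.00

Mapleham Municipality, 1 January – 25 May 2012: 146 days → $211,000 × 3.15% × 146/366 = $2,651.3361
The County of Stonegrove, 26 May – 25 December 2012: 214 days → $211,000 × 4.4% × 214/366 = $5,428.3497
Hollywick District, 26 December – 31 December 2012: 6 days → $211,000 × 2.9% × 6/366 = $100.3115
Total = $8,179.9973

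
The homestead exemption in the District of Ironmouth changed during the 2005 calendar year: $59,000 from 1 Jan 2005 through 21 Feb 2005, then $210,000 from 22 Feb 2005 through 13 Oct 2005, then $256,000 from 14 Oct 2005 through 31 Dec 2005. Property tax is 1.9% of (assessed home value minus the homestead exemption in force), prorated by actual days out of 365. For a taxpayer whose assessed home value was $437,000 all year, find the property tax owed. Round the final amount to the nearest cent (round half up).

1 Jan – 21 Feb 2005: 52 days, exemption $59,000 → ($437,000 − $59,000) × 1.9% × 52/365 = $1,023.1890
22 Feb – 13 Oct 2005: 234 days, exemption $210,000 → ($437,000 − $210,000) × 1.9% × 234/365 = $2,765.0466
14 Oct – 31 Dec 2005: 79 days, exemption $256,000 → ($437,000 − $256,000) × 1.9% × 79/365 = $744.3315
Total = $4,532.5671

$4,532.57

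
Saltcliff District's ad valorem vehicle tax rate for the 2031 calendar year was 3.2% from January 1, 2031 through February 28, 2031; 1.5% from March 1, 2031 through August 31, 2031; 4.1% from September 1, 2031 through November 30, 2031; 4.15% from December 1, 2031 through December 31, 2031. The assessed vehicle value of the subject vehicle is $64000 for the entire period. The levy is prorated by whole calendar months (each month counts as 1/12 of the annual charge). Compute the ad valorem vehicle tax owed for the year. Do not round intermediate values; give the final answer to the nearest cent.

$1698.67

January 1 – February 28, 2031: 2 months at 3.2% → $64000 × 3.2% × 2/12 = $341.3333
March 1 – August 31, 2031: 6 months at 1.5% → $64000 × 1.5% × 6/12 = $480.0000
September 1 – November 30, 2031: 3 months at 4.1% → $64000 × 4.1% × 3/12 = $656.0000
December 1 – December 31, 2031: 1 month at 4.15% → $64000 × 4.15% × 1/12 = $221.3333
Total = $1698.6667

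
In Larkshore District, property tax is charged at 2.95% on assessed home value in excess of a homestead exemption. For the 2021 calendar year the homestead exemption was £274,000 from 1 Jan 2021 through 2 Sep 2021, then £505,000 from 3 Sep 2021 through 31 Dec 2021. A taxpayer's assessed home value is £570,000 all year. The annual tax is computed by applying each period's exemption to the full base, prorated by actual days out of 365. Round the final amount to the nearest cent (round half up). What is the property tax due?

1 Jan – 2 Sep 2021: 245 days, exemption £274,000 → (£570,000 − £274,000) × 2.95% × 245/365 = £5,861.2055
3 Sep – 31 Dec 2021: 120 days, exemption £505,000 → (£570,000 − £505,000) × 2.95% × 120/365 = £630.4110
Total = £6,491.6164

£6,491.62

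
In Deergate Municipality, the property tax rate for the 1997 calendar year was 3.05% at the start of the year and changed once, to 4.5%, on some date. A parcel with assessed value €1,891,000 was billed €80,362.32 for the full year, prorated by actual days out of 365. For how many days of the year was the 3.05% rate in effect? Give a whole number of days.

63 days

Let d = days at the first rate; then 365 − d days at the second rate.
€1,891,000 × [3.05%·d + 4.5%·(365−d)] / 365 = €80,362.32
Solving gives d = 63, so the new rate took effect on 5 Mar 1997.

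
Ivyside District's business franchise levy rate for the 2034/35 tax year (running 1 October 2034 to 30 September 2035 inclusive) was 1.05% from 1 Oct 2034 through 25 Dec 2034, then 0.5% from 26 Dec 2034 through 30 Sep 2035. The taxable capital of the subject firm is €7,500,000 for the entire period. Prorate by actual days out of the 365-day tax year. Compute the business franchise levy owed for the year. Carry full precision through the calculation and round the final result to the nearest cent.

1 Oct – 25 Dec 2034: 86 days at 1.05% → €7,500,000 × 1.05% × 86/365 = €18,554.7945
26 Dec 2034 – 30 Sep 2035: 279 days at 0.5% → €7,500,000 × 0.5% × 279/365 = €28,664.3836
Total = €47,219.1781

€47,219.18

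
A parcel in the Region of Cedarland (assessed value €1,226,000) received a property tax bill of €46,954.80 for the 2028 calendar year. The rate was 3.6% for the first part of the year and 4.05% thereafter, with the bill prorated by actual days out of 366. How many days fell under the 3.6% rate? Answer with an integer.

Let d = days at the first rate; then 366 − d days at the second rate.
€1,226,000 × [3.6%·d + 4.05%·(366−d)] / 366 = €46,954.80
Solving gives d = 179, so the new rate took effect on 28 Jun 2028.

179 days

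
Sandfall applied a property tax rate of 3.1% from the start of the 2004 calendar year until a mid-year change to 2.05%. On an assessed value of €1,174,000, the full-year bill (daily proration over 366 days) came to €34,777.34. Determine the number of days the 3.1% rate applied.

318 days

Let d = days at the first rate; then 366 − d days at the second rate.
€1,174,000 × [3.1%·d + 2.05%·(366−d)] / 366 = €34,777.34
Solving gives d = 318, so the new rate took effect on 14 Nov 2004.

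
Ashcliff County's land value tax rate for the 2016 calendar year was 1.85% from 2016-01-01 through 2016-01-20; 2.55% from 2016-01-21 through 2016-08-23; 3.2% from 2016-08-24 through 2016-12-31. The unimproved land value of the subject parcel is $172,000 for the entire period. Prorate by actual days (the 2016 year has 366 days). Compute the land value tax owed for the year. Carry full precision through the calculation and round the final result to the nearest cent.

$4,717.31

2016-01-01 to 2016-01-20: 20 days at 1.85% → $172,000 × 1.85% × 20/366 = $173.8798
2016-01-21 to 2016-08-23: 216 days at 2.55% → $172,000 × 2.55% × 216/366 = $2,588.4590
2016-08-24 to 2016-12-31: 130 days at 3.2% → $172,000 × 3.2% × 130/366 = $1,954.9727
Total = $4,717.3115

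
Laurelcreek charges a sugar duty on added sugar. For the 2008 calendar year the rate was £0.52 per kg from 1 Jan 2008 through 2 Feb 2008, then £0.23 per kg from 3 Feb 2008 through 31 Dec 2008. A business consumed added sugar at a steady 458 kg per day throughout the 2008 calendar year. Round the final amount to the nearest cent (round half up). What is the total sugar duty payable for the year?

£42,937.50

1 Jan – 2 Feb 2008: 33 days × 458 kg/day = 15,114 kg at £0.52/kg → £7,859.28
3 Feb – 31 Dec 2008: 333 days × 458 kg/day = 152,514 kg at £0.23/kg → £35,078.22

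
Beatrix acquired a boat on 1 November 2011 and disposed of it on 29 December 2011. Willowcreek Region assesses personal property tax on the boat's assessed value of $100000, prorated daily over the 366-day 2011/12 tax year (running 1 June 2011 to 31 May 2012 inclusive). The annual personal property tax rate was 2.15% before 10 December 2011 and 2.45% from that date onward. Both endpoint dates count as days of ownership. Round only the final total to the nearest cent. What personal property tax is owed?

1 November – 9 December 2011: 39 days at 2.15% → $100000 × 2.15% × 39/366 = $229.0984
10 December – 29 December 2011: 20 days at 2.45% → $100000 × 2.45% × 20/366 = $133.8798
Total = $362.9781

$362.98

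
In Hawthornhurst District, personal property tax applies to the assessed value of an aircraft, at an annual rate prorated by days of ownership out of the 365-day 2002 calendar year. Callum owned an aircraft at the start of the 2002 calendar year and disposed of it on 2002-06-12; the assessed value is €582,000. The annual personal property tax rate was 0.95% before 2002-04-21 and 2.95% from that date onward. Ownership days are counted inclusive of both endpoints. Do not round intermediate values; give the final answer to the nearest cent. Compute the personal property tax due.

2002-01-01 to 2002-04-20: 110 days at 0.95% → €582,000 × 0.95% × 110/365 = €1,666.2740
2002-04-21 to 2002-06-12: 53 days at 2.95% → €582,000 × 2.95% × 53/365 = €2,493.0329
Total = €4,159.3068

€4,159.31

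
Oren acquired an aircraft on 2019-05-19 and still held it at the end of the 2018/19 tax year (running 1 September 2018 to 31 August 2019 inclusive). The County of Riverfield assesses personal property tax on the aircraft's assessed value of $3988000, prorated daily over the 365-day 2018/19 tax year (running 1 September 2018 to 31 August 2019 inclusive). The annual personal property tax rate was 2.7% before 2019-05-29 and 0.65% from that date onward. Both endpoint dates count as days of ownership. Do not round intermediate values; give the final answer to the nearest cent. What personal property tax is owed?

2019-05-19 to 2019-05-28: 10 days at 2.7% → $3988000 × 2.7% × 10/365 = $2950.0274
2019-05-29 to 2019-08-31: 95 days at 0.65% → $3988000 × 0.65% × 95/365 = $6746.8219
Total = $9696.8493

$9696.85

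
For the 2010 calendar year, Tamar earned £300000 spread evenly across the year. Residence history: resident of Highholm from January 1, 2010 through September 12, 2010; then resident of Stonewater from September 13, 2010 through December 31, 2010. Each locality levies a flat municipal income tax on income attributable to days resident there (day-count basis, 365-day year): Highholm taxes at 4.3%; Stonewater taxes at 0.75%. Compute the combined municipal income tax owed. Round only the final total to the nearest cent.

Highholm, January 1 – September 12, 2010: 255 days → £300000 × 4.3% × 255/365 = £9012.3288
Stonewater, September 13 – December 31, 2010: 110 days → £300000 × 0.75% × 110/365 = £678.0822
Total = £9690.4110

£9690.41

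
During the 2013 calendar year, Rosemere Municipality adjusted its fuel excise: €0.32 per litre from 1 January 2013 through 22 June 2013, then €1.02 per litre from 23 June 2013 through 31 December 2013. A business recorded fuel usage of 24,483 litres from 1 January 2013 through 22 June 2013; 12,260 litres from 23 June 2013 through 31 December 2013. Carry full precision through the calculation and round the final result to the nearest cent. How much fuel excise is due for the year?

1 January – 22 June 2013: 24,483 litres at €0.32/litre → €7,834.56
23 June – 31 December 2013: 12,260 litres at €1.02/litre → €12,505.20

€20,339.76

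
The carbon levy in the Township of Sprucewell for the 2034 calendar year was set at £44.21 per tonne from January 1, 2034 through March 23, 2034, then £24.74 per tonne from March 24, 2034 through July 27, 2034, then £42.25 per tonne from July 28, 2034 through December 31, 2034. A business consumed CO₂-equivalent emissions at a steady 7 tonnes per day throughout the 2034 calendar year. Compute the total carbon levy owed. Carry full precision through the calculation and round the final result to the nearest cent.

January 1 – March 23, 2034: 82 days × 7 tonnes/day = 574 tonnes at £44.21/tonne → £25,376.54
March 24 – July 27, 2034: 126 days × 7 tonnes/day = 882 tonnes at £24.74/tonne → £21,820.68
July 28 – December 31, 2034: 157 days × 7 tonnes/day = 1,099 tonnes at £42.25/tonne → £46,432.75

£93,629.97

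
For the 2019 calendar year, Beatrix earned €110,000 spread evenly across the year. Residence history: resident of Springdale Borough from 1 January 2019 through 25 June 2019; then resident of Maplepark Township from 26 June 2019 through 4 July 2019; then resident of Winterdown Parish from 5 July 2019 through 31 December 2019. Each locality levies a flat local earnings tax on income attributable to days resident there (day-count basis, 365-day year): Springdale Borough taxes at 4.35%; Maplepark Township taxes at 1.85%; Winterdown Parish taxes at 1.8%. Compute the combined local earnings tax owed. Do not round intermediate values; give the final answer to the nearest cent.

€3,333.90

Springdale Borough, 1 January – 25 June 2019: 176 days → €110,000 × 4.35% × 176/365 = €2,307.2877
Maplepark Township, 26 June – 4 July 2019: 9 days → €110,000 × 1.85% × 9/365 = €50.1781
Winterdown Parish, 5 July – 31 December 2019: 180 days → €110,000 × 1.8% × 180/365 = €976.4384
Total = €3,333.9041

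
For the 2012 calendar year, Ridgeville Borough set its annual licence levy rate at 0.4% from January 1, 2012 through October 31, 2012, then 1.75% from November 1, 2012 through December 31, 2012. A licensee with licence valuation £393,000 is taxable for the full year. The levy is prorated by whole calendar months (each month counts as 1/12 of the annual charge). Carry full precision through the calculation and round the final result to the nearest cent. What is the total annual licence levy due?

January 1 – October 31, 2012: 10 months at 0.4% → £393,000 × 0.4% × 10/12 = £1,310.0000
November 1 – December 31, 2012: 2 months at 1.75% → £393,000 × 1.75% × 2/12 = £1,146.2500
Total = £2,456.2500

£2,456.25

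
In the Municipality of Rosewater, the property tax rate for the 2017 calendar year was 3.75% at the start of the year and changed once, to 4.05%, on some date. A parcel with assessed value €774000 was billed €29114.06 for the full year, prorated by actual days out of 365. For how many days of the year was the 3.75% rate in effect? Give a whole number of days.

Let d = days at the first rate; then 365 − d days at the second rate.
€774000 × [3.75%·d + 4.05%·(365−d)] / 365 = €29114.06
Solving gives d = 351, so the new rate took effect on 18 December 2017.

351 days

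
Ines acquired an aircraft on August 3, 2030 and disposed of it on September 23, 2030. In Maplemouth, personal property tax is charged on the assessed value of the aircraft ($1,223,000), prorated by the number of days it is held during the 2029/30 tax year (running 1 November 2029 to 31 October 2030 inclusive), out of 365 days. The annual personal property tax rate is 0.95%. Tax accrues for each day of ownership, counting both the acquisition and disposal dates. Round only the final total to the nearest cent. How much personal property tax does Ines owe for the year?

$1,655.24

Days held (August 3 – September 23, 2030): 52 out of 365
Tax = $1,223,000 × 0.95% × 52/365 = $1,655.2384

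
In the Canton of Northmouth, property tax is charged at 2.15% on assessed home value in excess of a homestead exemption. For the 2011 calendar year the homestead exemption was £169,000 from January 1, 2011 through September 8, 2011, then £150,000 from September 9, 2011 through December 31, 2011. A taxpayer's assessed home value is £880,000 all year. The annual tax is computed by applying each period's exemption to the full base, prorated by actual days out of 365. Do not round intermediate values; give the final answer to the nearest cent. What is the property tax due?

January 1 – September 8, 2011: 251 days, exemption £169,000 → (£880,000 − £169,000) × 2.15% × 251/365 = £10,512.0863
September 9 – December 31, 2011: 114 days, exemption £150,000 → (£880,000 − £150,000) × 2.15% × 114/365 = £4,902.0000
Total = £15,414.0863

£15,414.09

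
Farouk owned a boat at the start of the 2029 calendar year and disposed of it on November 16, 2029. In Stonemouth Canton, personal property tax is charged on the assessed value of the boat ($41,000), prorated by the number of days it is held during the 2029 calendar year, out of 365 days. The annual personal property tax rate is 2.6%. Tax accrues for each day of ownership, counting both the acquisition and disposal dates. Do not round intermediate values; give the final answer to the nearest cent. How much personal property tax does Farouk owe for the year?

Days held (January 1 – November 16, 2029): 320 out of 365
Tax = $41,000 × 2.6% × 320/365 = $934.5753

$934.58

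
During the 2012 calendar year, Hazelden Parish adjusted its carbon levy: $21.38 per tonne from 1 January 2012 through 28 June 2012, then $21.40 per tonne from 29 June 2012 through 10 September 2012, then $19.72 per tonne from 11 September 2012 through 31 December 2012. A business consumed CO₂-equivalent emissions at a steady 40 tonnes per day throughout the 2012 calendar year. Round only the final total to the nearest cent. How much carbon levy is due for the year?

$305,625.60

1 January – 28 June 2012: 180 days × 40 tonnes/day = 7,200 tonnes at $21.38/tonne → $153,936.00
29 June – 10 September 2012: 74 days × 40 tonnes/day = 2,960 tonnes at $21.40/tonne → $63,344.00
11 September – 31 December 2012: 112 days × 40 tonnes/day = 4,480 tonnes at $19.72/tonne → $88,345.60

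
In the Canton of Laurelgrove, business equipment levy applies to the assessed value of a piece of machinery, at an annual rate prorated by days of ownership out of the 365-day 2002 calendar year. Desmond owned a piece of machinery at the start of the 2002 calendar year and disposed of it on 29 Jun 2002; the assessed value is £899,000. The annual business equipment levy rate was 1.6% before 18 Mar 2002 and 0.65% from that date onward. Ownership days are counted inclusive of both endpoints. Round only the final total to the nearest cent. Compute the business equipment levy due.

1 Jan – 17 Mar 2002: 76 days at 1.6% → £899,000 × 1.6% × 76/365 = £2,995.0247
18 Mar – 29 Jun 2002: 104 days at 0.65% → £899,000 × 0.65% × 104/365 = £1,664.9973
Total = £4,660.0219

£4,660.02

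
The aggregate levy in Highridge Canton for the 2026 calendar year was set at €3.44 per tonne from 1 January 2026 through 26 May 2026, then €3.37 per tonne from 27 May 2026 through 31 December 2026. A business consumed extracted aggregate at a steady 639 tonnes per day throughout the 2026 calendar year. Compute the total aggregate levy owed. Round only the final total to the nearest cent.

1 January – 26 May 2026: 146 days × 639 tonnes/day = 93,294 tonnes at €3.44/tonne → €320931.36
27 May – 31 December 2026: 219 days × 639 tonnes/day = 139,941 tonnes at €3.37/tonne → €471601.17

€792532.53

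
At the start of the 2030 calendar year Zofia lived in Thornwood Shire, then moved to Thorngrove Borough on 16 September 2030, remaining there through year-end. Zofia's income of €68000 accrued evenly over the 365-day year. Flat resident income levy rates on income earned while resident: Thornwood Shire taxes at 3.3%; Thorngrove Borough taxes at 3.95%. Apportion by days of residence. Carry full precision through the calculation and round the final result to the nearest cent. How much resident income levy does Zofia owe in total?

Thornwood Shire, 1 January – 15 September 2030: 258 days → €68000 × 3.3% × 258/365 = €1586.1699
Thorngrove Borough, 16 September – 31 December 2030: 107 days → €68000 × 3.95% × 107/365 = €787.4027
Total = €2373.5726

€2373.57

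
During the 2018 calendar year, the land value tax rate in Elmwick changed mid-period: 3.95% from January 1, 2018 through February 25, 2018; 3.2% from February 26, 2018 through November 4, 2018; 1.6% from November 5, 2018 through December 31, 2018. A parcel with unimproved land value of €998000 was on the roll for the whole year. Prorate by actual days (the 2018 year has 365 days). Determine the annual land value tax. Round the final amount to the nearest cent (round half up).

January 1 – February 25, 2018: 56 days at 3.95% → €998000 × 3.95% × 56/365 = €6048.1534
February 26 – November 4, 2018: 252 days at 3.2% → €998000 × 3.2% × 252/365 = €22048.9644
November 5 – December 31, 2018: 57 days at 1.6% → €998000 × 1.6% × 57/365 = €2493.6329
Total = €30590.7507

€30590.75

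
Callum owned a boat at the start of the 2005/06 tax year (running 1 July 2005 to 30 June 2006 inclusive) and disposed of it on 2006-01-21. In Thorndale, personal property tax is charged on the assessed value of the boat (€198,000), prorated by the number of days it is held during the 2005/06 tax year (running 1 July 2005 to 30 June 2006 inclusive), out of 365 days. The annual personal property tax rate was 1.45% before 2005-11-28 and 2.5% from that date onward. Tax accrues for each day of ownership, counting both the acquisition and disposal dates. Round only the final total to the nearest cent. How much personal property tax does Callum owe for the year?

€1,925.75

2005-07-01 to 2005-11-27: 150 days at 1.45% → €198,000 × 1.45% × 150/365 = €1,179.8630
2005-11-28 to 2006-01-21: 55 days at 2.5% → €198,000 × 2.5% × 55/365 = €745.8904
Total = €1,925.7534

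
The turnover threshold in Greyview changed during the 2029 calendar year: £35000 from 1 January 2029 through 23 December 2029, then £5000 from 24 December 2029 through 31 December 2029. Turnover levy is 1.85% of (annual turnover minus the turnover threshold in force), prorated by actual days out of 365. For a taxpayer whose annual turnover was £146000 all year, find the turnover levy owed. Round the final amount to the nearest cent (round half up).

1 January – 23 December 2029: 357 days, exemption £35000 → (£146000 − £35000) × 1.85% × 357/365 = £2008.4918
24 December – 31 December 2029: 8 days, exemption £5000 → (£146000 − £5000) × 1.85% × 8/365 = £57.1726
Total = £2065.6644

£2065.66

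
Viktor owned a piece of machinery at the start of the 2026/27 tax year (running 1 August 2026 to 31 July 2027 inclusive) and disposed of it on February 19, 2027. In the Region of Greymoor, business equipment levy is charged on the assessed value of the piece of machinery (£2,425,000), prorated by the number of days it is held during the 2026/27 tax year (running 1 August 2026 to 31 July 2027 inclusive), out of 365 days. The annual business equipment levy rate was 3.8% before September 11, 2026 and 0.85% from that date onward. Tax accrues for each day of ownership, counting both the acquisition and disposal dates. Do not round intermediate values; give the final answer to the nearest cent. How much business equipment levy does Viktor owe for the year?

August 1 – September 10, 2026: 41 days at 3.8% → £2,425,000 × 3.8% × 41/365 = £10,351.0959
September 11, 2026 – February 19, 2027: 162 days at 0.85% → £2,425,000 × 0.85% × 162/365 = £9,148.5616
Total = £19,499.6575

£19,499.66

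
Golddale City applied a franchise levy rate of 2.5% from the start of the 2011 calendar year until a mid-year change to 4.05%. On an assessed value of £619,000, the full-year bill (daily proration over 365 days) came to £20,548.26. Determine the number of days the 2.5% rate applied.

172 days

Let d = days at the first rate; then 365 − d days at the second rate.
£619,000 × [2.5%·d + 4.05%·(365−d)] / 365 = £20,548.26
Solving gives d = 172, so the new rate took effect on 22 Jun 2011.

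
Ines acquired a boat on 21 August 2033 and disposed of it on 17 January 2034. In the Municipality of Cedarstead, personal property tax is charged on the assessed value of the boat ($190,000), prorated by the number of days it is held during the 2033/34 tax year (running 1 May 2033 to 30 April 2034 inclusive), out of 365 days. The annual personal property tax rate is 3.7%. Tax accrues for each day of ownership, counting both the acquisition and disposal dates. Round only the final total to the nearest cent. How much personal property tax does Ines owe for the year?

$2,889.04

Days held (21 August 2033 – 17 January 2034): 150 out of 365
Tax = $190,000 × 3.7% × 150/365 = $2,889.0411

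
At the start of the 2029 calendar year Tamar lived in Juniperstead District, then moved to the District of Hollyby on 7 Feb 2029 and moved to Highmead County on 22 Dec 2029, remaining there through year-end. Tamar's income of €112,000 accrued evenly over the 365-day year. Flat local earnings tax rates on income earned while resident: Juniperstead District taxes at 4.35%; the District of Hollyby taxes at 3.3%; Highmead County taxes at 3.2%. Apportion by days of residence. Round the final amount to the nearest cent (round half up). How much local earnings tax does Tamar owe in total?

Juniperstead District, 1 Jan – 6 Feb 2029: 37 days → €112,000 × 4.35% × 37/365 = €493.8740
The District of Hollyby, 7 Feb – 21 Dec 2029: 318 days → €112,000 × 3.3% × 318/365 = €3,220.0767
Highmead County, 22 Dec – 31 Dec 2029: 10 days → €112,000 × 3.2% × 10/365 = €98.1918
Total = €3,812.1425

€3,812.14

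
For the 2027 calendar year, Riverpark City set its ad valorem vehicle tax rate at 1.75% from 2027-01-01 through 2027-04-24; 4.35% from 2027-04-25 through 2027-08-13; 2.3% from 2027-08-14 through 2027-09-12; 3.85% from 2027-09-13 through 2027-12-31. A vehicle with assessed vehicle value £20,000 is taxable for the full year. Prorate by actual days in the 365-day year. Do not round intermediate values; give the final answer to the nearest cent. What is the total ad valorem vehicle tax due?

2027-01-01 to 2027-04-24: 114 days at 1.75% → £20,000 × 1.75% × 114/365 = £109.3151
2027-04-25 to 2027-08-13: 111 days at 4.35% → £20,000 × 4.35% × 111/365 = £264.5753
2027-08-14 to 2027-09-12: 30 days at 2.3% → £20,000 × 2.3% × 30/365 = £37.8082
2027-09-13 to 2027-12-31: 110 days at 3.85% → £20,000 × 3.85% × 110/365 = £232.0548
Total = £643.7534

£643.75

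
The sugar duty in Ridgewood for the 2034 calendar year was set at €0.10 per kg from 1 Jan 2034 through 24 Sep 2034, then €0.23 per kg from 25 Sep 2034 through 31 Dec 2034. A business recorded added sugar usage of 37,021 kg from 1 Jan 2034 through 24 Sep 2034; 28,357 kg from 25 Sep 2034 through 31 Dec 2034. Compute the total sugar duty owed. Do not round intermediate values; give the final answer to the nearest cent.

€10224.21

1 Jan – 24 Sep 2034: 37,021 kg at €0.10/kg → €3702.10
25 Sep – 31 Dec 2034: 28,357 kg at €0.23/kg → €6522.11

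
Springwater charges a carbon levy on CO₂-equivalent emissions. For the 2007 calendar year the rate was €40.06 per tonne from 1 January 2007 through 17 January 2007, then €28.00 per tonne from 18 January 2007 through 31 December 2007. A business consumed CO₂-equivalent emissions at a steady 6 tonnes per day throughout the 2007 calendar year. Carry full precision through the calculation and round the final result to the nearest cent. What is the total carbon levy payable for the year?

€62,550.12

1 January – 17 January 2007: 17 days × 6 tonnes/day = 102 tonnes at €40.06/tonne → €4,086.12
18 January – 31 December 2007: 348 days × 6 tonnes/day = 2,088 tonnes at €28.00/tonne → €58,464.00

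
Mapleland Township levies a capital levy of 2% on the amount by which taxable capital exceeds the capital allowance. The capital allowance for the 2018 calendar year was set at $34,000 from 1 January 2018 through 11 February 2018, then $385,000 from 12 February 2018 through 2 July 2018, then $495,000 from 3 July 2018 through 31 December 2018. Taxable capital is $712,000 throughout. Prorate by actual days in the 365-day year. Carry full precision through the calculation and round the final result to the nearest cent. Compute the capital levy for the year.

1 January – 11 February 2018: 42 days, exemption $34,000 → ($712,000 − $34,000) × 2% × 42/365 = $1,560.3288
12 February – 2 July 2018: 141 days, exemption $385,000 → ($712,000 − $385,000) × 2% × 141/365 = $2,526.4110
3 July – 31 December 2018: 182 days, exemption $495,000 → ($712,000 − $495,000) × 2% × 182/365 = $2,164.0548
Total = $6,250.7945

$6,250.79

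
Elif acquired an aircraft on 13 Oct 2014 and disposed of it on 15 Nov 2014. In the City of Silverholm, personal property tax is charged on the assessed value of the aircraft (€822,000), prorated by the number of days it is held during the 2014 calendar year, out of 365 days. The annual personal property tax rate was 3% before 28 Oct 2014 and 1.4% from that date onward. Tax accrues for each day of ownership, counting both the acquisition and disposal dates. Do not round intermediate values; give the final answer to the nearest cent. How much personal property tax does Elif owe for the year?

13 Oct – 27 Oct 2014: 15 days at 3% → €822,000 × 3% × 15/365 = €1,013.4247
28 Oct – 15 Nov 2014: 19 days at 1.4% → €822,000 × 1.4% × 19/365 = €599.0466
Total = €1,612.4712

€1,612.47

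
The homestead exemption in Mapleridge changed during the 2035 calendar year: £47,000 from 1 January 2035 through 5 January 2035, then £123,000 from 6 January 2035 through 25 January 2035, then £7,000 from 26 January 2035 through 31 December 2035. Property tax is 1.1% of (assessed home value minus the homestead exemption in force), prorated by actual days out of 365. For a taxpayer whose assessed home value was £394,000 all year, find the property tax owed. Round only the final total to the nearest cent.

£4,181.05

1 January – 5 January 2035: 5 days, exemption £47,000 → (£394,000 − £47,000) × 1.1% × 5/365 = £52.2877
6 January – 25 January 2035: 20 days, exemption £123,000 → (£394,000 − £123,000) × 1.1% × 20/365 = £163.3425
26 January – 31 December 2035: 340 days, exemption £7,000 → (£394,000 − £7,000) × 1.1% × 340/365 = £3,965.4247
Total = £4,181.0548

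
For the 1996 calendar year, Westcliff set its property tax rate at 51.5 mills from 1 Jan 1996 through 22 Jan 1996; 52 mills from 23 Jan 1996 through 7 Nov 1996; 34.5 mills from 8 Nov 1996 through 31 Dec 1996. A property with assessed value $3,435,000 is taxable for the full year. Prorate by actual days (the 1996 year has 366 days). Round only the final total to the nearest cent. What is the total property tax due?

$169,647.70

1 Jan – 22 Jan 1996: 22 days at 51.5 mills → $3,435,000 × 5.15% × 22/366 = $10,633.4836
23 Jan – 7 Nov 1996: 290 days at 52 mills → $3,435,000 × 5.2% × 290/366 = $141,529.5082
8 Nov – 31 Dec 1996: 54 days at 34.5 mills → $3,435,000 × 3.45% × 54/366 = $17,484.7131
Total = $169,647.7049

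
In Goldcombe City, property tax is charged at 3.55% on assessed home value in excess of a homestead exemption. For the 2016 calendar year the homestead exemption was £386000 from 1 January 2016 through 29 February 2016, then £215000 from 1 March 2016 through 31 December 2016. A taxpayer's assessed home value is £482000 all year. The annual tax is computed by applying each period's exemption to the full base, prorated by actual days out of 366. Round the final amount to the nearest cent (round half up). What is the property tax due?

£8483.34

1 January – 29 February 2016: 60 days, exemption £386000 → (£482000 − £386000) × 3.55% × 60/366 = £558.6885
1 March – 31 December 2016: 306 days, exemption £215000 → (£482000 − £215000) × 3.55% × 306/366 = £7924.6475
Total = £8483.3361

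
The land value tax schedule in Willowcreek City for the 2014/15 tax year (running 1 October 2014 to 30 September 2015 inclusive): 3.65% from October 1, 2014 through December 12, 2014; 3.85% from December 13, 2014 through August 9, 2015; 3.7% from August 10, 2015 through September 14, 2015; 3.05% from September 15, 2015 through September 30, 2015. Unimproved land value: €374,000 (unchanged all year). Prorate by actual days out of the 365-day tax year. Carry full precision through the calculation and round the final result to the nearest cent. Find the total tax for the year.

October 1 – December 12, 2014: 73 days at 3.65% → €374,000 × 3.65% × 73/365 = €2,730.2000
December 13, 2014 – August 9, 2015: 240 days at 3.85% → €374,000 × 3.85% × 240/365 = €9,467.8356
August 10 – September 14, 2015: 36 days at 3.7% → €374,000 × 3.7% × 36/365 = €1,364.8438
September 15 – September 30, 2015: 16 days at 3.05% → €374,000 × 3.05% × 16/365 = €500.0329
Total = €14,062.9123

€14,062.91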